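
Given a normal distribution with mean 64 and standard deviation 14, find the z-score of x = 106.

3

Step 1: Recall the z-score formula: z = (x - mu) / sigma
Step 2: Substitute values: z = (106 - 64) / 14
Step 3: z = 42 / 14 = 3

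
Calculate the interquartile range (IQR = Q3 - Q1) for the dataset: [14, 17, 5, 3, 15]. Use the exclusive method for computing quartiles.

12

Step 1: Sort the data: [3, 5, 14, 15, 17]
Step 2: n = 5
Step 3: Using the exclusive quartile method:
  Q1 = 4
  Q2 (median) = 14
  Q3 = 16
  IQR = Q3 - Q1 = 16 - 4 = 12
Step 4: IQR = 12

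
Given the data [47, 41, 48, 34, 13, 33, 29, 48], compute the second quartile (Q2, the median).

37.5

Step 1: Sort the data: [13, 29, 33, 34, 41, 47, 48, 48]
Step 2: n = 8
Step 3: Q2 is the median. Since n is even, it is the average of the values at positions 4 and 5:
  Q2 = (34 + 41) / 2 = 37.5
Step 4: Q2 = 37.5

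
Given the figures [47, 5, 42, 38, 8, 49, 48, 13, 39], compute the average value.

32.1111

Step 1: Sum all values: 47 + 5 + 42 + 38 + 8 + 49 + 48 + 13 + 39 = 289
Step 2: Count the number of values: n = 9
Step 3: Mean = sum / n = 289 / 9 = 32.1111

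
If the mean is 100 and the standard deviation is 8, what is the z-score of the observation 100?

0

Step 1: Recall the z-score formula: z = (x - mu) / sigma
Step 2: Substitute values: z = (100 - 100) / 8
Step 3: z = 0 / 8 = 0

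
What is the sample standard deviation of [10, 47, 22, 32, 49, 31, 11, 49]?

16.1505

Step 1: Compute the mean: 31.375
Step 2: Sum of squared deviations from the mean: 1825.875
Step 3: Sample variance = 1825.875 / 7 = 260.8393
Step 4: Standard deviation = sqrt(260.8393) = 16.1505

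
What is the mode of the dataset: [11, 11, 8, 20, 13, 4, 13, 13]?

13

Step 1: Count the frequency of each value:
  4: appears 1 time(s)
  8: appears 1 time(s)
  11: appears 2 time(s)
  13: appears 3 time(s)
  20: appears 1 time(s)
Step 2: The value 13 appears most frequently (3 times).
Step 3: Mode = 13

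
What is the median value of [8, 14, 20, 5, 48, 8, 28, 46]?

17

Step 1: Sort the data in ascending order: [5, 8, 8, 14, 20, 28, 46, 48]
Step 2: The number of values is n = 8.
Step 3: Since n is even, the median is the average of positions 4 and 5:
  Median = (14 + 20) / 2 = 17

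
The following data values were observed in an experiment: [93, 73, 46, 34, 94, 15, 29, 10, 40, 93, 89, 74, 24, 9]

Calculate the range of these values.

85

Step 1: Identify the maximum value: max = 94
Step 2: Identify the minimum value: min = 9
Step 3: Range = max - min = 94 - 9 = 85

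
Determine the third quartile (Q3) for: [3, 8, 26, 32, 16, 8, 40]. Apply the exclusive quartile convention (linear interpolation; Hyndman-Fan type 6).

32

Step 1: Sort the data: [3, 8, 8, 16, 26, 32, 40]
Step 2: n = 7
Step 3: Using the exclusive quartile method:
  Q1 = 8
  Q2 (median) = 16
  Q3 = 32
  IQR = Q3 - Q1 = 32 - 8 = 24
Step 4: Q3 = 32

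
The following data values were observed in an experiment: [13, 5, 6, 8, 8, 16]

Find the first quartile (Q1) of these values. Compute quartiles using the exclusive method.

5.75

Step 1: Sort the data: [5, 6, 8, 8, 13, 16]
Step 2: n = 6
Step 3: Using the exclusive quartile method:
  Q1 = 5.75
  Q2 (median) = 8
  Q3 = 13.75
  IQR = Q3 - Q1 = 13.75 - 5.75 = 8
Step 4: Q1 = 5.75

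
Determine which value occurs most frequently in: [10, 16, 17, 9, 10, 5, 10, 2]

10

Step 1: Count the frequency of each value:
  2: appears 1 time(s)
  5: appears 1 time(s)
  9: appears 1 time(s)
  10: appears 3 time(s)
  16: appears 1 time(s)
  17: appears 1 time(s)
Step 2: The value 10 appears most frequently (3 times).
Step 3: Mode = 10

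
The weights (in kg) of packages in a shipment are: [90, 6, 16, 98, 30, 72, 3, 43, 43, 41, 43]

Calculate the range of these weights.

95

Step 1: Identify the maximum value: max = 98
Step 2: Identify the minimum value: min = 3
Step 3: Range = max - min = 98 - 3 = 95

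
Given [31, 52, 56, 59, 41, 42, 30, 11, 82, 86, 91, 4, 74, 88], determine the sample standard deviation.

28.4567

Step 1: Compute the mean: 53.3571
Step 2: Sum of squared deviations from the mean: 10527.2143
Step 3: Sample variance = 10527.2143 / 13 = 809.7857
Step 4: Standard deviation = sqrt(809.7857) = 28.4567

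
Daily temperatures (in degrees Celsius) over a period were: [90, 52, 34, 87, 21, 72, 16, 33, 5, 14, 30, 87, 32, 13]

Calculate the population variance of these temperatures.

846.6939

Step 1: Compute the mean: (90 + 52 + 34 + 87 + 21 + 72 + 16 + 33 + 5 + 14 + 30 + 87 + 32 + 13) / 14 = 41.8571
Step 2: Compute squared deviations from the mean:
  (90 - 41.8571)^2 = 2317.7347
  (52 - 41.8571)^2 = 102.8776
  (34 - 41.8571)^2 = 61.7347
  (87 - 41.8571)^2 = 2037.8776
  (21 - 41.8571)^2 = 435.0204
  (72 - 41.8571)^2 = 908.5918
  (16 - 41.8571)^2 = 668.5918
  (33 - 41.8571)^2 = 78.449
  (5 - 41.8571)^2 = 1358.449
  (14 - 41.8571)^2 = 776.0204
  (30 - 41.8571)^2 = 140.5918
  (87 - 41.8571)^2 = 2037.8776
  (32 - 41.8571)^2 = 97.1633
  (13 - 41.8571)^2 = 832.7347
Step 3: Sum of squared deviations = 11853.7143
Step 4: Population variance = 11853.7143 / 14 = 846.6939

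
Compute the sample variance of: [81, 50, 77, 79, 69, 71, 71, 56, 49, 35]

236.8444

Step 1: Compute the mean: (81 + 50 + 77 + 79 + 69 + 71 + 71 + 56 + 49 + 35) / 10 = 63.8
Step 2: Compute squared deviations from the mean:
  (81 - 63.8)^2 = 295.84
  (50 - 63.8)^2 = 190.44
  (77 - 63.8)^2 = 174.24
  (79 - 63.8)^2 = 231.04
  (69 - 63.8)^2 = 27.04
  (71 - 63.8)^2 = 51.84
  (71 - 63.8)^2 = 51.84
  (56 - 63.8)^2 = 60.84
  (49 - 63.8)^2 = 219.04
  (35 - 63.8)^2 = 829.44
Step 3: Sum of squared deviations = 2131.6
Step 4: Sample variance = 2131.6 / 9 = 236.8444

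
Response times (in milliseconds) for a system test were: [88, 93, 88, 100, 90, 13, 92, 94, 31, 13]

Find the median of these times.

89

Step 1: Sort the data in ascending order: [13, 13, 31, 88, 88, 90, 92, 93, 94, 100]
Step 2: The number of values is n = 10.
Step 3: Since n is even, the median is the average of positions 5 and 6:
  Median = (88 + 90) / 2 = 89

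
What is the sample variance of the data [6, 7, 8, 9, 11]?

3.7

Step 1: Compute the mean: (6 + 7 + 8 + 9 + 11) / 5 = 8.2
Step 2: Compute squared deviations from the mean:
  (6 - 8.2)^2 = 4.84
  (7 - 8.2)^2 = 1.44
  (8 - 8.2)^2 = 0.04
  (9 - 8.2)^2 = 0.64
  (11 - 8.2)^2 = 7.84
Step 3: Sum of squared deviations = 14.8
Step 4: Sample variance = 14.8 / 4 = 3.7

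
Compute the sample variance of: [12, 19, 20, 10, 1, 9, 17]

44.9524

Step 1: Compute the mean: (12 + 19 + 20 + 10 + 1 + 9 + 17) / 7 = 12.5714
Step 2: Compute squared deviations from the mean:
  (12 - 12.5714)^2 = 0.3265
  (19 - 12.5714)^2 = 41.3265
  (20 - 12.5714)^2 = 55.1837
  (10 - 12.5714)^2 = 6.6122
  (1 - 12.5714)^2 = 133.898
  (9 - 12.5714)^2 = 12.7551
  (17 - 12.5714)^2 = 19.6122
Step 3: Sum of squared deviations = 269.7143
Step 4: Sample variance = 269.7143 / 6 = 44.9524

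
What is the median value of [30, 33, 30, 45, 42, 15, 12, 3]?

30

Step 1: Sort the data in ascending order: [3, 12, 15, 30, 30, 33, 42, 45]
Step 2: The number of values is n = 8.
Step 3: Since n is even, the median is the average of positions 4 and 5:
  Median = (30 + 30) / 2 = 30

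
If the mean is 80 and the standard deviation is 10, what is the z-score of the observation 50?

-3

Step 1: Recall the z-score formula: z = (x - mu) / sigma
Step 2: Substitute values: z = (50 - 80) / 10
Step 3: z = -30 / 10 = -3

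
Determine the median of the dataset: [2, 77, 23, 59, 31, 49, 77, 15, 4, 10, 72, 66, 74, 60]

54

Step 1: Sort the data in ascending order: [2, 4, 10, 15, 23, 31, 49, 59, 60, 66, 72, 74, 77, 77]
Step 2: The number of values is n = 14.
Step 3: Since n is even, the median is the average of positions 7 and 8:
  Median = (49 + 59) / 2 = 54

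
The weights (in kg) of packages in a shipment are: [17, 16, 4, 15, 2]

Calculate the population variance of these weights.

41.36

Step 1: Compute the mean: (17 + 16 + 4 + 15 + 2) / 5 = 10.8
Step 2: Compute squared deviations from the mean:
  (17 - 10.8)^2 = 38.44
  (16 - 10.8)^2 = 27.04
  (4 - 10.8)^2 = 46.24
  (15 - 10.8)^2 = 17.64
  (2 - 10.8)^2 = 77.44
Step 3: Sum of squared deviations = 206.8
Step 4: Population variance = 206.8 / 5 = 41.36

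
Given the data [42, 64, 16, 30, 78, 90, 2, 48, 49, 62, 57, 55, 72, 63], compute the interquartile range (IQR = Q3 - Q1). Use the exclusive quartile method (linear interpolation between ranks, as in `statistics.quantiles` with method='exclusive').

27

Step 1: Sort the data: [2, 16, 30, 42, 48, 49, 55, 57, 62, 63, 64, 72, 78, 90]
Step 2: n = 14
Step 3: Using the exclusive quartile method:
  Q1 = 39
  Q2 (median) = 56
  Q3 = 66
  IQR = Q3 - Q1 = 66 - 39 = 27
Step 4: IQR = 27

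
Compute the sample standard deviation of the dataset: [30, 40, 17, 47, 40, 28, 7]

14.0882

Step 1: Compute the mean: 29.8571
Step 2: Sum of squared deviations from the mean: 1190.8571
Step 3: Sample variance = 1190.8571 / 6 = 198.4762
Step 4: Standard deviation = sqrt(198.4762) = 14.0882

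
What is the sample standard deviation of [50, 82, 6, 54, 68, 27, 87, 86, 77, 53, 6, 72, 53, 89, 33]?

27.8957

Step 1: Compute the mean: 56.2
Step 2: Sum of squared deviations from the mean: 10894.4
Step 3: Sample variance = 10894.4 / 14 = 778.1714
Step 4: Standard deviation = sqrt(778.1714) = 27.8957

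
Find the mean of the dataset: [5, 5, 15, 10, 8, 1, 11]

7.8571

Step 1: Sum all values: 5 + 5 + 15 + 10 + 8 + 1 + 11 = 55
Step 2: Count the number of values: n = 7
Step 3: Mean = sum / n = 55 / 7 = 7.8571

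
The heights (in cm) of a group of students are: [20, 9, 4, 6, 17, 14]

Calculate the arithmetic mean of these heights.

11.6667

Step 1: Sum all values: 20 + 9 + 4 + 6 + 17 + 14 = 70
Step 2: Count the number of values: n = 6
Step 3: Mean = sum / n = 70 / 6 = 11.6667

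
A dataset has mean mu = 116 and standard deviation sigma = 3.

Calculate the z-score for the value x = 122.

2

Step 1: Recall the z-score formula: z = (x - mu) / sigma
Step 2: Substitute values: z = (122 - 116) / 3
Step 3: z = 6 / 3 = 2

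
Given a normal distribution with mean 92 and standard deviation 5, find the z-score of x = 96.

0.8

Step 1: Recall the z-score formula: z = (x - mu) / sigma
Step 2: Substitute values: z = (96 - 92) / 5
Step 3: z = 4 / 5 = 0.8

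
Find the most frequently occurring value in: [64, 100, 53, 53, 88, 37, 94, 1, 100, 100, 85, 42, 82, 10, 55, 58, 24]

100

Step 1: Count the frequency of each value:
  1: appears 1 time(s)
  10: appears 1 time(s)
  24: appears 1 time(s)
  37: appears 1 time(s)
  42: appears 1 time(s)
  53: appears 2 time(s)
  55: appears 1 time(s)
  58: appears 1 time(s)
  64: appears 1 time(s)
  82: appears 1 time(s)
  85: appears 1 time(s)
  88: appears 1 time(s)
  94: appears 1 time(s)
  100: appears 3 time(s)
Step 2: The value 100 appears most frequently (3 times).
Step 3: Mode = 100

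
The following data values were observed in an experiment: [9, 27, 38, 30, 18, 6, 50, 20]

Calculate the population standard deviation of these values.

13.7545

Step 1: Compute the mean: 24.75
Step 2: Sum of squared deviations from the mean: 1513.5
Step 3: Population variance = 1513.5 / 8 = 189.1875
Step 4: Standard deviation = sqrt(189.1875) = 13.7545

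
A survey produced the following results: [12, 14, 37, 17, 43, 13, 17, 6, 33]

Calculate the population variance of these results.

148.2222

Step 1: Compute the mean: (12 + 14 + 37 + 17 + 43 + 13 + 17 + 6 + 33) / 9 = 21.3333
Step 2: Compute squared deviations from the mean:
  (12 - 21.3333)^2 = 87.1111
  (14 - 21.3333)^2 = 53.7778
  (37 - 21.3333)^2 = 245.4444
  (17 - 21.3333)^2 = 18.7778
  (43 - 21.3333)^2 = 469.4444
  (13 - 21.3333)^2 = 69.4444
  (17 - 21.3333)^2 = 18.7778
  (6 - 21.3333)^2 = 235.1111
  (33 - 21.3333)^2 = 136.1111
Step 3: Sum of squared deviations = 1334
Step 4: Population variance = 1334 / 9 = 148.2222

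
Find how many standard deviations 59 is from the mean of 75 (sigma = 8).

-2

Step 1: Recall the z-score formula: z = (x - mu) / sigma
Step 2: Substitute values: z = (59 - 75) / 8
Step 3: z = -16 / 8 = -2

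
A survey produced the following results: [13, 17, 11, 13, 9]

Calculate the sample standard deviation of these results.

2.9665

Step 1: Compute the mean: 12.6
Step 2: Sum of squared deviations from the mean: 35.2
Step 3: Sample variance = 35.2 / 4 = 8.8
Step 4: Standard deviation = sqrt(8.8) = 2.9665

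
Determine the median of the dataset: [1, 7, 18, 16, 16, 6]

11.5

Step 1: Sort the data in ascending order: [1, 6, 7, 16, 16, 18]
Step 2: The number of values is n = 6.
Step 3: Since n is even, the median is the average of positions 3 and 4:
  Median = (7 + 16) / 2 = 11.5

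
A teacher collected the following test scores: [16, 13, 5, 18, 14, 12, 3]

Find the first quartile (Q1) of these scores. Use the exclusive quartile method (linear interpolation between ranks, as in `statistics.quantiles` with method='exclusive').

5

Step 1: Sort the data: [3, 5, 12, 13, 14, 16, 18]
Step 2: n = 7
Step 3: Using the exclusive quartile method:
  Q1 = 5
  Q2 (median) = 13
  Q3 = 16
  IQR = Q3 - Q1 = 16 - 5 = 11
Step 4: Q1 = 5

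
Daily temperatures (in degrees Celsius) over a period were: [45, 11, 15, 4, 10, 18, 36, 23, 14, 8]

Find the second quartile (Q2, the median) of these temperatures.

14.5

Step 1: Sort the data: [4, 8, 10, 11, 14, 15, 18, 23, 36, 45]
Step 2: n = 10
Step 3: Q2 is the median. Since n is even, it is the average of the values at positions 5 and 6:
  Q2 = (14 + 15) / 2 = 14.5
Step 4: Q2 = 14.5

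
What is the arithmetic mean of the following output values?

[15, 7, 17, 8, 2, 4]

8.8333

Step 1: Sum all values: 15 + 7 + 17 + 8 + 2 + 4 = 53
Step 2: Count the number of values: n = 6
Step 3: Mean = sum / n = 53 / 6 = 8.8333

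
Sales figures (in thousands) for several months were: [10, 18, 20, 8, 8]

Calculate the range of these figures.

12

Step 1: Identify the maximum value: max = 20
Step 2: Identify the minimum value: min = 8
Step 3: Range = max - min = 20 - 8 = 12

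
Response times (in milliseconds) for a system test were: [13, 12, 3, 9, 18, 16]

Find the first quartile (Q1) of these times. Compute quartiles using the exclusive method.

7.5

Step 1: Sort the data: [3, 9, 12, 13, 16, 18]
Step 2: n = 6
Step 3: Using the exclusive quartile method:
  Q1 = 7.5
  Q2 (median) = 12.5
  Q3 = 16.5
  IQR = Q3 - Q1 = 16.5 - 7.5 = 9
Step 4: Q1 = 7.5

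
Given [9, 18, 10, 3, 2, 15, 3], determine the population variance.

33.9592

Step 1: Compute the mean: (9 + 18 + 10 + 3 + 2 + 15 + 3) / 7 = 8.5714
Step 2: Compute squared deviations from the mean:
  (9 - 8.5714)^2 = 0.1837
  (18 - 8.5714)^2 = 88.898
  (10 - 8.5714)^2 = 2.0408
  (3 - 8.5714)^2 = 31.0408
  (2 - 8.5714)^2 = 43.1837
  (15 - 8.5714)^2 = 41.3265
  (3 - 8.5714)^2 = 31.0408
Step 3: Sum of squared deviations = 237.7143
Step 4: Population variance = 237.7143 / 7 = 33.9592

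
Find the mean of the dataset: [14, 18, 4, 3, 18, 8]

10.8333

Step 1: Sum all values: 14 + 18 + 4 + 3 + 18 + 8 = 65
Step 2: Count the number of values: n = 6
Step 3: Mean = sum / n = 65 / 6 = 10.8333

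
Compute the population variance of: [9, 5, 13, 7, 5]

8.96

Step 1: Compute the mean: (9 + 5 + 13 + 7 + 5) / 5 = 7.8
Step 2: Compute squared deviations from the mean:
  (9 - 7.8)^2 = 1.44
  (5 - 7.8)^2 = 7.84
  (13 - 7.8)^2 = 27.04
  (7 - 7.8)^2 = 0.64
  (5 - 7.8)^2 = 7.84
Step 3: Sum of squared deviations = 44.8
Step 4: Population variance = 44.8 / 5 = 8.96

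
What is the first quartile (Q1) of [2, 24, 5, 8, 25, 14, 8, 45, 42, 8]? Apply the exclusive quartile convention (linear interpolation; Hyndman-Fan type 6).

7.25

Step 1: Sort the data: [2, 5, 8, 8, 8, 14, 24, 25, 42, 45]
Step 2: n = 10
Step 3: Using the exclusive quartile method:
  Q1 = 7.25
  Q2 (median) = 11
  Q3 = 29.25
  IQR = Q3 - Q1 = 29.25 - 7.25 = 22
Step 4: Q1 = 7.25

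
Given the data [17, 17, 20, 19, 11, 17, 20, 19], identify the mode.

17

Step 1: Count the frequency of each value:
  11: appears 1 time(s)
  17: appears 3 time(s)
  19: appears 2 time(s)
  20: appears 2 time(s)
Step 2: The value 17 appears most frequently (3 times).
Step 3: Mode = 17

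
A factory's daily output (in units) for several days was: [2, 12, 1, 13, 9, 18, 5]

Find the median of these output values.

9

Step 1: Sort the data in ascending order: [1, 2, 5, 9, 12, 13, 18]
Step 2: The number of values is n = 7.
Step 3: Since n is odd, the median is the middle value at position 4: 9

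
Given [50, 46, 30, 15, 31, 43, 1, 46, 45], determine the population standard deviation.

15.7088

Step 1: Compute the mean: 34.1111
Step 2: Sum of squared deviations from the mean: 2220.8889
Step 3: Population variance = 2220.8889 / 9 = 246.7654
Step 4: Standard deviation = sqrt(246.7654) = 15.7088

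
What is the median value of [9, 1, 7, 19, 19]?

9

Step 1: Sort the data in ascending order: [1, 7, 9, 19, 19]
Step 2: The number of values is n = 5.
Step 3: Since n is odd, the median is the middle value at position 3: 9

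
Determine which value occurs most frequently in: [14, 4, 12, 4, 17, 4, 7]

4

Step 1: Count the frequency of each value:
  4: appears 3 time(s)
  7: appears 1 time(s)
  12: appears 1 time(s)
  14: appears 1 time(s)
  17: appears 1 time(s)
Step 2: The value 4 appears most frequently (3 times).
Step 3: Mode = 4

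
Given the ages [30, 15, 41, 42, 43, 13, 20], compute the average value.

29.1429

Step 1: Sum all values: 30 + 15 + 41 + 42 + 43 + 13 + 20 = 204
Step 2: Count the number of values: n = 7
Step 3: Mean = sum / n = 204 / 7 = 29.1429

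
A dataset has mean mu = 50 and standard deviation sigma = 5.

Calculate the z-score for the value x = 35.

-3

Step 1: Recall the z-score formula: z = (x - mu) / sigma
Step 2: Substitute values: z = (35 - 50) / 5
Step 3: z = -15 / 5 = -3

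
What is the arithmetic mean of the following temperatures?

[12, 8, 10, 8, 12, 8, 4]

8.8571

Step 1: Sum all values: 12 + 8 + 10 + 8 + 12 + 8 + 4 = 62
Step 2: Count the number of values: n = 7
Step 3: Mean = sum / n = 62 / 7 = 8.8571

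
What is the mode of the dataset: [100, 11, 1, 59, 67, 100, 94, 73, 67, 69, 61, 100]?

100

Step 1: Count the frequency of each value:
  1: appears 1 time(s)
  11: appears 1 time(s)
  59: appears 1 time(s)
  61: appears 1 time(s)
  67: appears 2 time(s)
  69: appears 1 time(s)
  73: appears 1 time(s)
  94: appears 1 time(s)
  100: appears 3 time(s)
Step 2: The value 100 appears most frequently (3 times).
Step 3: Mode = 100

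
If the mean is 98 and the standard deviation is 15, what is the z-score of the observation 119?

1.4

Step 1: Recall the z-score formula: z = (x - mu) / sigma
Step 2: Substitute values: z = (119 - 98) / 15
Step 3: z = 21 / 15 = 1.4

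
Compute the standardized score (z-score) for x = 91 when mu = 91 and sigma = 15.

0

Step 1: Recall the z-score formula: z = (x - mu) / sigma
Step 2: Substitute values: z = (91 - 91) / 15
Step 3: z = 0 / 15 = 0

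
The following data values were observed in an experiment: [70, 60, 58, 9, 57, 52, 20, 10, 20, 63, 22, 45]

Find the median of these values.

48.5

Step 1: Sort the data in ascending order: [9, 10, 20, 20, 22, 45, 52, 57, 58, 60, 63, 70]
Step 2: The number of values is n = 12.
Step 3: Since n is even, the median is the average of positions 6 and 7:
  Median = (45 + 52) / 2 = 48.5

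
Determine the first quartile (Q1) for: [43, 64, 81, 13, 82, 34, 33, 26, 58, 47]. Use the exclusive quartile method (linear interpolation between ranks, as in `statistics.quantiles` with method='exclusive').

31.25

Step 1: Sort the data: [13, 26, 33, 34, 43, 47, 58, 64, 81, 82]
Step 2: n = 10
Step 3: Using the exclusive quartile method:
  Q1 = 31.25
  Q2 (median) = 45
  Q3 = 68.25
  IQR = Q3 - Q1 = 68.25 - 31.25 = 37
Step 4: Q1 = 31.25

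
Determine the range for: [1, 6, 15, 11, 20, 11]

19

Step 1: Identify the maximum value: max = 20
Step 2: Identify the minimum value: min = 1
Step 3: Range = max - min = 20 - 1 = 19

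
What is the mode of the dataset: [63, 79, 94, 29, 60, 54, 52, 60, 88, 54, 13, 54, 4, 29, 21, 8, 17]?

54

Step 1: Count the frequency of each value:
  4: appears 1 time(s)
  8: appears 1 time(s)
  13: appears 1 time(s)
  17: appears 1 time(s)
  21: appears 1 time(s)
  29: appears 2 time(s)
  52: appears 1 time(s)
  54: appears 3 time(s)
  60: appears 2 time(s)
  63: appears 1 time(s)
  79: appears 1 time(s)
  88: appears 1 time(s)
  94: appears 1 time(s)
Step 2: The value 54 appears most frequently (3 times).
Step 3: Mode = 54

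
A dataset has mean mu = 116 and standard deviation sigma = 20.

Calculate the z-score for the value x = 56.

-3

Step 1: Recall the z-score formula: z = (x - mu) / sigma
Step 2: Substitute values: z = (56 - 116) / 20
Step 3: z = -60 / 20 = -3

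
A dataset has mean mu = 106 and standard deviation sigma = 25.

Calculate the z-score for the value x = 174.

2.72

Step 1: Recall the z-score formula: z = (x - mu) / sigma
Step 2: Substitute values: z = (174 - 106) / 25
Step 3: z = 68 / 25 = 2.72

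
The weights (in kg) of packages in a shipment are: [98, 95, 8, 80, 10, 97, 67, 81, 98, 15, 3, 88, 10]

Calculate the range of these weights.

95

Step 1: Identify the maximum value: max = 98
Step 2: Identify the minimum value: min = 3
Step 3: Range = max - min = 98 - 3 = 95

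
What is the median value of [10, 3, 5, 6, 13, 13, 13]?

10

Step 1: Sort the data in ascending order: [3, 5, 6, 10, 13, 13, 13]
Step 2: The number of values is n = 7.
Step 3: Since n is odd, the median is the middle value at position 4: 10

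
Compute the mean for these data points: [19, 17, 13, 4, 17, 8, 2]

11.4286

Step 1: Sum all values: 19 + 17 + 13 + 4 + 17 + 8 + 2 = 80
Step 2: Count the number of values: n = 7
Step 3: Mean = sum / n = 80 / 7 = 11.4286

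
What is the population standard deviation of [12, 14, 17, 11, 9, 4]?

4.0586

Step 1: Compute the mean: 11.1667
Step 2: Sum of squared deviations from the mean: 98.8333
Step 3: Population variance = 98.8333 / 6 = 16.4722
Step 4: Standard deviation = sqrt(16.4722) = 4.0586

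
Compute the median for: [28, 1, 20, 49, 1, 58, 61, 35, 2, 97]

31.5

Step 1: Sort the data in ascending order: [1, 1, 2, 20, 28, 35, 49, 58, 61, 97]
Step 2: The number of values is n = 10.
Step 3: Since n is even, the median is the average of positions 5 and 6:
  Median = (28 + 35) / 2 = 31.5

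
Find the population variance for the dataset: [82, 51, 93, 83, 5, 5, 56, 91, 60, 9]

1138.85

Step 1: Compute the mean: (82 + 51 + 93 + 83 + 5 + 5 + 56 + 91 + 60 + 9) / 10 = 53.5
Step 2: Compute squared deviations from the mean:
  (82 - 53.5)^2 = 812.25
  (51 - 53.5)^2 = 6.25
  (93 - 53.5)^2 = 1560.25
  (83 - 53.5)^2 = 870.25
  (5 - 53.5)^2 = 2352.25
  (5 - 53.5)^2 = 2352.25
  (56 - 53.5)^2 = 6.25
  (91 - 53.5)^2 = 1406.25
  (60 - 53.5)^2 = 42.25
  (9 - 53.5)^2 = 1980.25
Step 3: Sum of squared deviations = 11388.5
Step 4: Population variance = 11388.5 / 10 = 1138.85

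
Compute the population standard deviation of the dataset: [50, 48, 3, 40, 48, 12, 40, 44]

16.7477

Step 1: Compute the mean: 35.625
Step 2: Sum of squared deviations from the mean: 2243.875
Step 3: Population variance = 2243.875 / 8 = 280.4844
Step 4: Standard deviation = sqrt(280.4844) = 16.7477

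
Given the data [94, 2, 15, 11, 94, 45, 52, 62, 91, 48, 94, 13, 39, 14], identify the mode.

94

Step 1: Count the frequency of each value:
  2: appears 1 time(s)
  11: appears 1 time(s)
  13: appears 1 time(s)
  14: appears 1 time(s)
  15: appears 1 time(s)
  39: appears 1 time(s)
  45: appears 1 time(s)
  48: appears 1 time(s)
  52: appears 1 time(s)
  62: appears 1 time(s)
  91: appears 1 time(s)
  94: appears 3 time(s)
Step 2: The value 94 appears most frequently (3 times).
Step 3: Mode = 94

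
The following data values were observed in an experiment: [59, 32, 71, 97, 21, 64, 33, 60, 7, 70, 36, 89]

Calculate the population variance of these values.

693.3542

Step 1: Compute the mean: (59 + 32 + 71 + 97 + 21 + 64 + 33 + 60 + 7 + 70 + 36 + 89) / 12 = 53.25
Step 2: Compute squared deviations from the mean:
  (59 - 53.25)^2 = 33.0625
  (32 - 53.25)^2 = 451.5625
  (71 - 53.25)^2 = 315.0625
  (97 - 53.25)^2 = 1914.0625
  (21 - 53.25)^2 = 1040.0625
  (64 - 53.25)^2 = 115.5625
  (33 - 53.25)^2 = 410.0625
  (60 - 53.25)^2 = 45.5625
  (7 - 53.25)^2 = 2139.0625
  (70 - 53.25)^2 = 280.5625
  (36 - 53.25)^2 = 297.5625
  (89 - 53.25)^2 = 1278.0625
Step 3: Sum of squared deviations = 8320.25
Step 4: Population variance = 8320.25 / 12 = 693.3542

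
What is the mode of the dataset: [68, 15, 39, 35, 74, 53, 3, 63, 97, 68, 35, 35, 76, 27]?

35

Step 1: Count the frequency of each value:
  3: appears 1 time(s)
  15: appears 1 time(s)
  27: appears 1 time(s)
  35: appears 3 time(s)
  39: appears 1 time(s)
  53: appears 1 time(s)
  63: appears 1 time(s)
  68: appears 2 time(s)
  74: appears 1 time(s)
  76: appears 1 time(s)
  97: appears 1 time(s)
Step 2: The value 35 appears most frequently (3 times).
Step 3: Mode = 35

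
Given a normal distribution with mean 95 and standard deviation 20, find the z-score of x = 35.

-3

Step 1: Recall the z-score formula: z = (x - mu) / sigma
Step 2: Substitute values: z = (35 - 95) / 20
Step 3: z = -60 / 20 = -3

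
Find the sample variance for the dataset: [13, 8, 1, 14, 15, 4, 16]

34.4762

Step 1: Compute the mean: (13 + 8 + 1 + 14 + 15 + 4 + 16) / 7 = 10.1429
Step 2: Compute squared deviations from the mean:
  (13 - 10.1429)^2 = 8.1633
  (8 - 10.1429)^2 = 4.5918
  (1 - 10.1429)^2 = 83.5918
  (14 - 10.1429)^2 = 14.8776
  (15 - 10.1429)^2 = 23.5918
  (4 - 10.1429)^2 = 37.7347
  (16 - 10.1429)^2 = 34.3061
Step 3: Sum of squared deviations = 206.8571
Step 4: Sample variance = 206.8571 / 6 = 34.4762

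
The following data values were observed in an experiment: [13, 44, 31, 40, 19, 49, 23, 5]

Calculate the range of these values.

44

Step 1: Identify the maximum value: max = 49
Step 2: Identify the minimum value: min = 5
Step 3: Range = max - min = 49 - 5 = 44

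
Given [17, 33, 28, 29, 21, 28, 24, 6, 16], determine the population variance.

62.4691

Step 1: Compute the mean: (17 + 33 + 28 + 29 + 21 + 28 + 24 + 6 + 16) / 9 = 22.4444
Step 2: Compute squared deviations from the mean:
  (17 - 22.4444)^2 = 29.642
  (33 - 22.4444)^2 = 111.4198
  (28 - 22.4444)^2 = 30.8642
  (29 - 22.4444)^2 = 42.9753
  (21 - 22.4444)^2 = 2.0864
  (28 - 22.4444)^2 = 30.8642
  (24 - 22.4444)^2 = 2.4198
  (6 - 22.4444)^2 = 270.4198
  (16 - 22.4444)^2 = 41.5309
Step 3: Sum of squared deviations = 562.2222
Step 4: Population variance = 562.2222 / 9 = 62.4691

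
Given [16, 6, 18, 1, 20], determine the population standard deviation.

7.3865

Step 1: Compute the mean: 12.2
Step 2: Sum of squared deviations from the mean: 272.8
Step 3: Population variance = 272.8 / 5 = 54.56
Step 4: Standard deviation = sqrt(54.56) = 7.3865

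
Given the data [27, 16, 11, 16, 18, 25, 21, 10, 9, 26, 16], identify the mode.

16

Step 1: Count the frequency of each value:
  9: appears 1 time(s)
  10: appears 1 time(s)
  11: appears 1 time(s)
  16: appears 3 time(s)
  18: appears 1 time(s)
  21: appears 1 time(s)
  25: appears 1 time(s)
  26: appears 1 time(s)
  27: appears 1 time(s)
Step 2: The value 16 appears most frequently (3 times).
Step 3: Mode = 16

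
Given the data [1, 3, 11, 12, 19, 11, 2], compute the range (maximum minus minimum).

18

Step 1: Identify the maximum value: max = 19
Step 2: Identify the minimum value: min = 1
Step 3: Range = max - min = 19 - 1 = 18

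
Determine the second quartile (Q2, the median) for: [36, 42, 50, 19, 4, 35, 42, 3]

35.5

Step 1: Sort the data: [3, 4, 19, 35, 36, 42, 42, 50]
Step 2: n = 8
Step 3: Q2 is the median. Since n is even, it is the average of the values at positions 4 and 5:
  Q2 = (35 + 36) / 2 = 35.5
Step 4: Q2 = 35.5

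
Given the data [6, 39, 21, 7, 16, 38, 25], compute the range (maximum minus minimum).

33

Step 1: Identify the maximum value: max = 39
Step 2: Identify the minimum value: min = 6
Step 3: Range = max - min = 39 - 6 = 33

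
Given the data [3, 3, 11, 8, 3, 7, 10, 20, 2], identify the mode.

3

Step 1: Count the frequency of each value:
  2: appears 1 time(s)
  3: appears 3 time(s)
  7: appears 1 time(s)
  8: appears 1 time(s)
  10: appears 1 time(s)
  11: appears 1 time(s)
  20: appears 1 time(s)
Step 2: The value 3 appears most frequently (3 times).
Step 3: Mode = 3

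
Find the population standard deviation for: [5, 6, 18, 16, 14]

5.3066

Step 1: Compute the mean: 11.8
Step 2: Sum of squared deviations from the mean: 140.8
Step 3: Population variance = 140.8 / 5 = 28.16
Step 4: Standard deviation = sqrt(28.16) = 5.3066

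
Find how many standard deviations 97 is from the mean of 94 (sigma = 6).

0.5

Step 1: Recall the z-score formula: z = (x - mu) / sigma
Step 2: Substitute values: z = (97 - 94) / 6
Step 3: z = 3 / 6 = 0.5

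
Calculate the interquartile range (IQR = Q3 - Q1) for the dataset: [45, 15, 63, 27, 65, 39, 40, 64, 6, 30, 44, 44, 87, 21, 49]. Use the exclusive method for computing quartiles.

36

Step 1: Sort the data: [6, 15, 21, 27, 30, 39, 40, 44, 44, 45, 49, 63, 64, 65, 87]
Step 2: n = 15
Step 3: Using the exclusive quartile method:
  Q1 = 27
  Q2 (median) = 44
  Q3 = 63
  IQR = Q3 - Q1 = 63 - 27 = 36
Step 4: IQR = 36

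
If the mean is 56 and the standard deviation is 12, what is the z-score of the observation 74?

1.5

Step 1: Recall the z-score formula: z = (x - mu) / sigma
Step 2: Substitute values: z = (74 - 56) / 12
Step 3: z = 18 / 12 = 1.5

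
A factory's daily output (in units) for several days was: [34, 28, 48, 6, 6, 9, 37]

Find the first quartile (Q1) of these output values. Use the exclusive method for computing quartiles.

6

Step 1: Sort the data: [6, 6, 9, 28, 34, 37, 48]
Step 2: n = 7
Step 3: Using the exclusive quartile method:
  Q1 = 6
  Q2 (median) = 28
  Q3 = 37
  IQR = Q3 - Q1 = 37 - 6 = 31
Step 4: Q1 = 6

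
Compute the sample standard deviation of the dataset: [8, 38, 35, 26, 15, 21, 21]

10.5965

Step 1: Compute the mean: 23.4286
Step 2: Sum of squared deviations from the mean: 673.7143
Step 3: Sample variance = 673.7143 / 6 = 112.2857
Step 4: Standard deviation = sqrt(112.2857) = 10.5965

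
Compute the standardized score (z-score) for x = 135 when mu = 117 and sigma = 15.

1.2

Step 1: Recall the z-score formula: z = (x - mu) / sigma
Step 2: Substitute values: z = (135 - 117) / 15
Step 3: z = 18 / 15 = 1.2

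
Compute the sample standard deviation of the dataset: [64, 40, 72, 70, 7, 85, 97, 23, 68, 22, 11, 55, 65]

28.8766

Step 1: Compute the mean: 52.2308
Step 2: Sum of squared deviations from the mean: 10006.3077
Step 3: Sample variance = 10006.3077 / 12 = 833.859
Step 4: Standard deviation = sqrt(833.859) = 28.8766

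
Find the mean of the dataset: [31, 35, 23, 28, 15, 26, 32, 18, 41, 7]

25.6

Step 1: Sum all values: 31 + 35 + 23 + 28 + 15 + 26 + 32 + 18 + 41 + 7 = 256
Step 2: Count the number of values: n = 10
Step 3: Mean = sum / n = 256 / 10 = 25.6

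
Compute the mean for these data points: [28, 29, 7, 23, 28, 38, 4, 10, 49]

24

Step 1: Sum all values: 28 + 29 + 7 + 23 + 28 + 38 + 4 + 10 + 49 = 216
Step 2: Count the number of values: n = 9
Step 3: Mean = sum / n = 216 / 9 = 24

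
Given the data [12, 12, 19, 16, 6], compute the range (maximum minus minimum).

13

Step 1: Identify the maximum value: max = 19
Step 2: Identify the minimum value: min = 6
Step 3: Range = max - min = 19 - 6 = 13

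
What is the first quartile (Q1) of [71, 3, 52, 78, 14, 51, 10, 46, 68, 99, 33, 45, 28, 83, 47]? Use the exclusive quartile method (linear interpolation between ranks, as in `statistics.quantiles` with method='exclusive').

28

Step 1: Sort the data: [3, 10, 14, 28, 33, 45, 46, 47, 51, 52, 68, 71, 78, 83, 99]
Step 2: n = 15
Step 3: Using the exclusive quartile method:
  Q1 = 28
  Q2 (median) = 47
  Q3 = 71
  IQR = Q3 - Q1 = 71 - 28 = 43
Step 4: Q1 = 28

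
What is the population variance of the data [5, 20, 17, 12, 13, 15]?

21.8889

Step 1: Compute the mean: (5 + 20 + 17 + 12 + 13 + 15) / 6 = 13.6667
Step 2: Compute squared deviations from the mean:
  (5 - 13.6667)^2 = 75.1111
  (20 - 13.6667)^2 = 40.1111
  (17 - 13.6667)^2 = 11.1111
  (12 - 13.6667)^2 = 2.7778
  (13 - 13.6667)^2 = 0.4444
  (15 - 13.6667)^2 = 1.7778
Step 3: Sum of squared deviations = 131.3333
Step 4: Population variance = 131.3333 / 6 = 21.8889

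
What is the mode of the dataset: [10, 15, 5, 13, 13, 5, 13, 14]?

13

Step 1: Count the frequency of each value:
  5: appears 2 time(s)
  10: appears 1 time(s)
  13: appears 3 time(s)
  14: appears 1 time(s)
  15: appears 1 time(s)
Step 2: The value 13 appears most frequently (3 times).
Step 3: Mode = 13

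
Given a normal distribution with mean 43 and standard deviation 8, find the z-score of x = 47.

0.5

Step 1: Recall the z-score formula: z = (x - mu) / sigma
Step 2: Substitute values: z = (47 - 43) / 8
Step 3: z = 4 / 8 = 0.5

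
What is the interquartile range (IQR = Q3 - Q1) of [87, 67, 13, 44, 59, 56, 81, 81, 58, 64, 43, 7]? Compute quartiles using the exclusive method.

34.25

Step 1: Sort the data: [7, 13, 43, 44, 56, 58, 59, 64, 67, 81, 81, 87]
Step 2: n = 12
Step 3: Using the exclusive quartile method:
  Q1 = 43.25
  Q2 (median) = 58.5
  Q3 = 77.5
  IQR = Q3 - Q1 = 77.5 - 43.25 = 34.25
Step 4: IQR = 34.25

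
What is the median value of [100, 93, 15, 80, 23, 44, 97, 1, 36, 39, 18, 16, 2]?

36

Step 1: Sort the data in ascending order: [1, 2, 15, 16, 18, 23, 36, 39, 44, 80, 93, 97, 100]
Step 2: The number of values is n = 13.
Step 3: Since n is odd, the median is the middle value at position 7: 36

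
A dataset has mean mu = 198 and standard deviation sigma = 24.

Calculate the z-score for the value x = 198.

0

Step 1: Recall the z-score formula: z = (x - mu) / sigma
Step 2: Substitute values: z = (198 - 198) / 24
Step 3: z = 0 / 24 = 0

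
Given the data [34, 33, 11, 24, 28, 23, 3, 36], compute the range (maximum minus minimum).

33

Step 1: Identify the maximum value: max = 36
Step 2: Identify the minimum value: min = 3
Step 3: Range = max - min = 36 - 3 = 33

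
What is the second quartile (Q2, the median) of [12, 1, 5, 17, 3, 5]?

5

Step 1: Sort the data: [1, 3, 5, 5, 12, 17]
Step 2: n = 6
Step 3: Q2 is the median. Since n is even, it is the average of the values at positions 3 and 4:
  Q2 = (5 + 5) / 2 = 5
Step 4: Q2 = 5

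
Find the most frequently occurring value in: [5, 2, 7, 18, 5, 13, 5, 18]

5

Step 1: Count the frequency of each value:
  2: appears 1 time(s)
  5: appears 3 time(s)
  7: appears 1 time(s)
  13: appears 1 time(s)
  18: appears 2 time(s)
Step 2: The value 5 appears most frequently (3 times).
Step 3: Mode = 5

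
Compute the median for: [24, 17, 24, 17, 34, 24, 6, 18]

21

Step 1: Sort the data in ascending order: [6, 17, 17, 18, 24, 24, 24, 34]
Step 2: The number of values is n = 8.
Step 3: Since n is even, the median is the average of positions 4 and 5:
  Median = (18 + 24) / 2 = 21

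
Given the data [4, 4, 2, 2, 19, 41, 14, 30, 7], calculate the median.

7

Step 1: Sort the data in ascending order: [2, 2, 4, 4, 7, 14, 19, 30, 41]
Step 2: The number of values is n = 9.
Step 3: Since n is odd, the median is the middle value at position 5: 7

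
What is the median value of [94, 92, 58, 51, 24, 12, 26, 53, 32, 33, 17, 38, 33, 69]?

35.5

Step 1: Sort the data in ascending order: [12, 17, 24, 26, 32, 33, 33, 38, 51, 53, 58, 69, 92, 94]
Step 2: The number of values is n = 14.
Step 3: Since n is even, the median is the average of positions 7 and 8:
  Median = (33 + 38) / 2 = 35.5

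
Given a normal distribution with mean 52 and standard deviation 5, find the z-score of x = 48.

-0.8

Step 1: Recall the z-score formula: z = (x - mu) / sigma
Step 2: Substitute values: z = (48 - 52) / 5
Step 3: z = -4 / 5 = -0.8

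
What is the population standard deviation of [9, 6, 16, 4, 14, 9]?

4.1899

Step 1: Compute the mean: 9.6667
Step 2: Sum of squared deviations from the mean: 105.3333
Step 3: Population variance = 105.3333 / 6 = 17.5556
Step 4: Standard deviation = sqrt(17.5556) = 4.1899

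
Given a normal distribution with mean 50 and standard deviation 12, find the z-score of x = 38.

-1

Step 1: Recall the z-score formula: z = (x - mu) / sigma
Step 2: Substitute values: z = (38 - 50) / 12
Step 3: z = -12 / 12 = -1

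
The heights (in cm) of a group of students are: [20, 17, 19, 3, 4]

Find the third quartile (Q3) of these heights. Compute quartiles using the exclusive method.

19.5

Step 1: Sort the data: [3, 4, 17, 19, 20]
Step 2: n = 5
Step 3: Using the exclusive quartile method:
  Q1 = 3.5
  Q2 (median) = 17
  Q3 = 19.5
  IQR = Q3 - Q1 = 19.5 - 3.5 = 16
Step 4: Q3 = 19.5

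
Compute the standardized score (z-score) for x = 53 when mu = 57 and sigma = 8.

-0.5

Step 1: Recall the z-score formula: z = (x - mu) / sigma
Step 2: Substitute values: z = (53 - 57) / 8
Step 3: z = -4 / 8 = -0.5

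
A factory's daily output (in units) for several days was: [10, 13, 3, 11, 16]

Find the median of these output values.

11

Step 1: Sort the data in ascending order: [3, 10, 11, 13, 16]
Step 2: The number of values is n = 5.
Step 3: Since n is odd, the median is the middle value at position 3: 11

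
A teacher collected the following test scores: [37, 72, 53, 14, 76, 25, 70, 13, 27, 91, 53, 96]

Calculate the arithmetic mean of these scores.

52.25

Step 1: Sum all values: 37 + 72 + 53 + 14 + 76 + 25 + 70 + 13 + 27 + 91 + 53 + 96 = 627
Step 2: Count the number of values: n = 12
Step 3: Mean = sum / n = 627 / 12 = 52.25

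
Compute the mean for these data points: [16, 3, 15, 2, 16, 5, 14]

10.1429

Step 1: Sum all values: 16 + 3 + 15 + 2 + 16 + 5 + 14 = 71
Step 2: Count the number of values: n = 7
Step 3: Mean = sum / n = 71 / 7 = 10.1429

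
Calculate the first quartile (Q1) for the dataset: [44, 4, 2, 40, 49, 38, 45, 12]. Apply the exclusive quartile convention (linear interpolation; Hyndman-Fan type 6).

6

Step 1: Sort the data: [2, 4, 12, 38, 40, 44, 45, 49]
Step 2: n = 8
Step 3: Using the exclusive quartile method:
  Q1 = 6
  Q2 (median) = 39
  Q3 = 44.75
  IQR = Q3 - Q1 = 44.75 - 6 = 38.75
Step 4: Q1 = 6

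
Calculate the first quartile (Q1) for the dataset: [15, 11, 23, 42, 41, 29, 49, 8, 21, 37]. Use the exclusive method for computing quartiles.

14

Step 1: Sort the data: [8, 11, 15, 21, 23, 29, 37, 41, 42, 49]
Step 2: n = 10
Step 3: Using the exclusive quartile method:
  Q1 = 14
  Q2 (median) = 26
  Q3 = 41.25
  IQR = Q3 - Q1 = 41.25 - 14 = 27.25
Step 4: Q1 = 14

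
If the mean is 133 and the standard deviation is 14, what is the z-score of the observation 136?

0.2143

Step 1: Recall the z-score formula: z = (x - mu) / sigma
Step 2: Substitute values: z = (136 - 133) / 14
Step 3: z = 3 / 14 = 0.2143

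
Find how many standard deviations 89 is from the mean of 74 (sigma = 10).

1.5

Step 1: Recall the z-score formula: z = (x - mu) / sigma
Step 2: Substitute values: z = (89 - 74) / 10
Step 3: z = 15 / 10 = 1.5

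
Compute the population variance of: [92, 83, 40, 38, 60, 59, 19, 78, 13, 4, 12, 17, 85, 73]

910.2092

Step 1: Compute the mean: (92 + 83 + 40 + 38 + 60 + 59 + 19 + 78 + 13 + 4 + 12 + 17 + 85 + 73) / 14 = 48.0714
Step 2: Compute squared deviations from the mean:
  (92 - 48.0714)^2 = 1929.7194
  (83 - 48.0714)^2 = 1220.0051
  (40 - 48.0714)^2 = 65.148
  (38 - 48.0714)^2 = 101.4337
  (60 - 48.0714)^2 = 142.2908
  (59 - 48.0714)^2 = 119.4337
  (19 - 48.0714)^2 = 845.148
  (78 - 48.0714)^2 = 895.7194
  (13 - 48.0714)^2 = 1230.0051
  (4 - 48.0714)^2 = 1942.2908
  (12 - 48.0714)^2 = 1301.148
  (17 - 48.0714)^2 = 965.4337
  (85 - 48.0714)^2 = 1363.7194
  (73 - 48.0714)^2 = 621.4337
Step 3: Sum of squared deviations = 12742.9286
Step 4: Population variance = 12742.9286 / 14 = 910.2092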